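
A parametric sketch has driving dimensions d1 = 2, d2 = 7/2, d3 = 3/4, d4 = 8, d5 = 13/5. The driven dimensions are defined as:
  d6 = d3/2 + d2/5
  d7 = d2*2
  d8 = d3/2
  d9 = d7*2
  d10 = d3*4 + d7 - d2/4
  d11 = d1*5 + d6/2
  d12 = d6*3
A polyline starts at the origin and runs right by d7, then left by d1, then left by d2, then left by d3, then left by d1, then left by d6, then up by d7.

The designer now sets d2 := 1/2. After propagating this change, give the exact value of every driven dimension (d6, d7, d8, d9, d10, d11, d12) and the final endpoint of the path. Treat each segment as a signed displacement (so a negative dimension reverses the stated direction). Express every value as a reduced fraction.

d6 = 19/40
d7 = 1
d8 = 3/8
d9 = 2
d10 = 31/8
d11 = 819/80
d12 = 57/40
endpoint = (-189/40, 1)

Apply edit: d2 := 1/2
  d6 = d3/2 + d2/5 = 19/40
  d7 = d2*2 = 1
  d8 = d3/2 = 3/8
  d9 = d7*2 = 2
  d10 = d3*4 + d7 - d2/4 = 31/8
  d11 = d1*5 + d6/2 = 819/80
  d12 = d6*3 = 57/40
Walk from origin (0, 0):
  seg 1: right by d7 = 1 → (1, 0)
  seg 2: left by d1 = 2 → (-1, 0)
  seg 3: left by d2 = 1/2 → (-3/2, 0)
  seg 4: left by d3 = 3/4 → (-9/4, 0)
  seg 5: left by d1 = 2 → (-17/4, 0)
  seg 6: left by d6 = 19/40 → (-189/40, 0)
  seg 7: up by d7 = 1 → (-189/40, 1)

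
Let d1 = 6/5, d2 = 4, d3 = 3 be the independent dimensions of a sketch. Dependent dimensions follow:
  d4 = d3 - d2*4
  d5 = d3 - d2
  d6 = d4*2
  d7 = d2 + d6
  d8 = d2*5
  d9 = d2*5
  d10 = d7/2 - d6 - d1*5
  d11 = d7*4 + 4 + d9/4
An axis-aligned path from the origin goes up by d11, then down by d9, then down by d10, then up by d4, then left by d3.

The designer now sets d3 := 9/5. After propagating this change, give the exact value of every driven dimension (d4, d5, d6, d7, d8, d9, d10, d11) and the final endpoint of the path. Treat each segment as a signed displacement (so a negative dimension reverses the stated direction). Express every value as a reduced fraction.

d4 = -71/5
d5 = -11/5
d6 = -142/5
d7 = -122/5
d8 = 20
d9 = 20
d10 = 51/5
d11 = -443/5
endpoint = (-9/5, -133)

Apply edit: d3 := 9/5
  d4 = d3 - d2*4 = -71/5
  d5 = d3 - d2 = -11/5
  d6 = d4*2 = -142/5
  d7 = d2 + d6 = -122/5
  d8 = d2*5 = 20
  d9 = d2*5 = 20
  d10 = d7/2 - d6 - d1*5 = 51/5
  d11 = d7*4 + 4 + d9/4 = -443/5
Walk from origin (0, 0):
  seg 1: up by d11 = -443/5 → (0, -443/5)
  seg 2: down by d9 = 20 → (0, -543/5)
  seg 3: down by d10 = 51/5 → (0, -594/5)
  seg 4: up by d4 = -71/5 → (0, -133)
  seg 5: left by d3 = 9/5 → (-9/5, -133)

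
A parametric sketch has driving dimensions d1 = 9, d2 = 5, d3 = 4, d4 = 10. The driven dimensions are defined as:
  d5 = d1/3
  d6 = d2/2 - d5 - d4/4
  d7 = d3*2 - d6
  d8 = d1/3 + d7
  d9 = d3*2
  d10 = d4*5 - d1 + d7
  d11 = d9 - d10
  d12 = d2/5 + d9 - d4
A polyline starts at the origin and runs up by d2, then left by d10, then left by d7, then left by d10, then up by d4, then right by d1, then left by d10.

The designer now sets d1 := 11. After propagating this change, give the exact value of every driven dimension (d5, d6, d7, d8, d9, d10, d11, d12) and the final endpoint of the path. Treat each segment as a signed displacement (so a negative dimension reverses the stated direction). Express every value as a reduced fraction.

d5 = 11/3
d6 = -11/3
d7 = 35/3
d8 = 46/3
d9 = 8
d10 = 152/3
d11 = -128/3
d12 = -1
endpoint = (-458/3, 15)

Apply edit: d1 := 11
  d5 = d1/3 = 11/3
  d6 = d2/2 - d5 - d4/4 = -11/3
  d7 = d3*2 - d6 = 35/3
  d8 = d1/3 + d7 = 46/3
  d9 = d3*2 = 8
  d10 = d4*5 - d1 + d7 = 152/3
  d11 = d9 - d10 = -128/3
  d12 = d2/5 + d9 - d4 = -1
Walk from origin (0, 0):
  seg 1: up by d2 = 5 → (0, 5)
  seg 2: left by d10 = 152/3 → (-152/3, 5)
  seg 3: left by d7 = 35/3 → (-187/3, 5)
  seg 4: left by d10 = 152/3 → (-113, 5)
  seg 5: up by d4 = 10 → (-113, 15)
  seg 6: right by d1 = 11 → (-102, 15)
  seg 7: left by d10 = 152/3 → (-458/3, 15)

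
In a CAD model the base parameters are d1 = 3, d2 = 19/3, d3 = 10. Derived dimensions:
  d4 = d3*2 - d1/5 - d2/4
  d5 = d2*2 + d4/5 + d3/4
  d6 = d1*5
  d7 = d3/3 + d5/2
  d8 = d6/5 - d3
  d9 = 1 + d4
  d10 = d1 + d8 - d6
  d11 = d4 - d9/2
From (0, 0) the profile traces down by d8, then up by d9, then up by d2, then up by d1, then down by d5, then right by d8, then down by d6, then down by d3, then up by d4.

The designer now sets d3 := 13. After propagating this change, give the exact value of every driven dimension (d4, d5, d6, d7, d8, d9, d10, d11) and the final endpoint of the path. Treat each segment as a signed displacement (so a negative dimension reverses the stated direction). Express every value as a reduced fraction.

Apply edit: d3 := 13
  d4 = d3*2 - d1/5 - d2/4 = 1429/60
  d5 = d2*2 + d4/5 + d3/4 = 517/25
  d6 = d1*5 = 15
  d7 = d3/3 + d5/2 = 2201/150
  d8 = d6/5 - d3 = -10
  d9 = 1 + d4 = 1489/60
  d10 = d1 + d8 - d6 = -22
  d11 = d4 - d9/2 = 1369/120
Walk from origin (0, 0):
  seg 1: down by d8 = -10 → (0, 10)
  seg 2: up by d9 = 1489/60 → (0, 2089/60)
  seg 3: up by d2 = 19/3 → (0, 823/20)
  seg 4: up by d1 = 3 → (0, 883/20)
  seg 5: down by d5 = 517/25 → (0, 2347/100)
  seg 6: right by d8 = -10 → (-10, 2347/100)
  seg 7: down by d6 = 15 → (-10, 847/100)
  seg 8: down by d3 = 13 → (-10, -453/100)
  seg 9: up by d4 = 1429/60 → (-10, 2893/150)

d4 = 1429/60
d5 = 517/25
d6 = 15
d7 = 2201/150
d8 = -10
d9 = 1489/60
d10 = -22
d11 = 1369/120
endpoint = (-10, 2893/150)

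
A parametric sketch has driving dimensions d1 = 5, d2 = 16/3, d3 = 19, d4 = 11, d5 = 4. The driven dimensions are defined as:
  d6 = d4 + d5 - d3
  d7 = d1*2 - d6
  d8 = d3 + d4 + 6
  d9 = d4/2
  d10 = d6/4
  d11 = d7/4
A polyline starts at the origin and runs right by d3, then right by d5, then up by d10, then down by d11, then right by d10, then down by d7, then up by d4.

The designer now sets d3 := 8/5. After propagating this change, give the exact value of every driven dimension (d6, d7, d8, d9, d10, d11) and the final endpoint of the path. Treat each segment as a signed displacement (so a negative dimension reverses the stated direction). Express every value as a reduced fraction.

Apply edit: d3 := 8/5
  d6 = d4 + d5 - d3 = 67/5
  d7 = d1*2 - d6 = -17/5
  d8 = d3 + d4 + 6 = 93/5
  d9 = d4/2 = 11/2
  d10 = d6/4 = 67/20
  d11 = d7/4 = -17/20
Walk from origin (0, 0):
  seg 1: right by d3 = 8/5 → (8/5, 0)
  seg 2: right by d5 = 4 → (28/5, 0)
  seg 3: up by d10 = 67/20 → (28/5, 67/20)
  seg 4: down by d11 = -17/20 → (28/5, 21/5)
  seg 5: right by d10 = 67/20 → (179/20, 21/5)
  seg 6: down by d7 = -17/5 → (179/20, 38/5)
  seg 7: up by d4 = 11 → (179/20, 93/5)

d6 = 67/5
d7 = -17/5
d8 = 93/5
d9 = 11/2
d10 = 67/20
d11 = -17/20
endpoint = (179/20, 93/5)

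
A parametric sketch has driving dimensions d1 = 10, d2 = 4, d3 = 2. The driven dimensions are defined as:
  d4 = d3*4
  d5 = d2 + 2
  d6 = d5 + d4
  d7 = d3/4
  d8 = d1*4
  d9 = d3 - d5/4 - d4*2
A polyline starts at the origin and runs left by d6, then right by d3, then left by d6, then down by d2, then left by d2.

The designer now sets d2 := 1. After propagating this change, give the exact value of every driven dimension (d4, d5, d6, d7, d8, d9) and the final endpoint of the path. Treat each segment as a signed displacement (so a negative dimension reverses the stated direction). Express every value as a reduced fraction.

d4 = 8
d5 = 3
d6 = 11
d7 = 1/2
d8 = 40
d9 = -59/4
endpoint = (-21, -1)

Apply edit: d2 := 1
  d4 = d3*4 = 8
  d5 = d2 + 2 = 3
  d6 = d5 + d4 = 11
  d7 = d3/4 = 1/2
  d8 = d1*4 = 40
  d9 = d3 - d5/4 - d4*2 = -59/4
Walk from origin (0, 0):
  seg 1: left by d6 = 11 → (-11, 0)
  seg 2: right by d3 = 2 → (-9, 0)
  seg 3: left by d6 = 11 → (-20, 0)
  seg 4: down by d2 = 1 → (-20, -1)
  seg 5: left by d2 = 1 → (-21, -1)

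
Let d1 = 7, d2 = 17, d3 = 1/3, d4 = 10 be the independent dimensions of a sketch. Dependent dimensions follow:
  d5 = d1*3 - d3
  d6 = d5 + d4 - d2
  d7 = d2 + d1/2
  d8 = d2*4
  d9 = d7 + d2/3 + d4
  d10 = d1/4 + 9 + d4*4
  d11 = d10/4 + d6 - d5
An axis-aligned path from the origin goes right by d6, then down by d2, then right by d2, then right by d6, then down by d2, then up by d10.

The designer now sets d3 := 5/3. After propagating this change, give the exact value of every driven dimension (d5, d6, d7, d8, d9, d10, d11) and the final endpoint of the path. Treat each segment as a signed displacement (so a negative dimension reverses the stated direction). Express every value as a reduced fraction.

d5 = 58/3
d6 = 37/3
d7 = 41/2
d8 = 68
d9 = 217/6
d10 = 203/4
d11 = 91/16
endpoint = (125/3, 67/4)

Apply edit: d3 := 5/3
  d5 = d1*3 - d3 = 58/3
  d6 = d5 + d4 - d2 = 37/3
  d7 = d2 + d1/2 = 41/2
  d8 = d2*4 = 68
  d9 = d7 + d2/3 + d4 = 217/6
  d10 = d1/4 + 9 + d4*4 = 203/4
  d11 = d10/4 + d6 - d5 = 91/16
Walk from origin (0, 0):
  seg 1: right by d6 = 37/3 → (37/3, 0)
  seg 2: down by d2 = 17 → (37/3, -17)
  seg 3: right by d2 = 17 → (88/3, -17)
  seg 4: right by d6 = 37/3 → (125/3, -17)
  seg 5: down by d2 = 17 → (125/3, -34)
  seg 6: up by d10 = 203/4 → (125/3, 67/4)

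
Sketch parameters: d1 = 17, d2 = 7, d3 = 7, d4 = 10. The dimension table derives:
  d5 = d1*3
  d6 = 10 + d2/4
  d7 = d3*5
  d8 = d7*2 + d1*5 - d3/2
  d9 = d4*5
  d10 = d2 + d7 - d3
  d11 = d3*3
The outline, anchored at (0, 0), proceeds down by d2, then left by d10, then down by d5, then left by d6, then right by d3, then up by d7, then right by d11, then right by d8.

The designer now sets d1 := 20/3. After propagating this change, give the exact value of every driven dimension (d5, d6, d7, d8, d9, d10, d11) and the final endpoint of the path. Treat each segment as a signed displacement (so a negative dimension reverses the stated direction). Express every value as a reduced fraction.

Apply edit: d1 := 20/3
  d5 = d1*3 = 20
  d6 = 10 + d2/4 = 47/4
  d7 = d3*5 = 35
  d8 = d7*2 + d1*5 - d3/2 = 599/6
  d9 = d4*5 = 50
  d10 = d2 + d7 - d3 = 35
  d11 = d3*3 = 21
Walk from origin (0, 0):
  seg 1: down by d2 = 7 → (0, -7)
  seg 2: left by d10 = 35 → (-35, -7)
  seg 3: down by d5 = 20 → (-35, -27)
  seg 4: left by d6 = 47/4 → (-187/4, -27)
  seg 5: right by d3 = 7 → (-159/4, -27)
  seg 6: up by d7 = 35 → (-159/4, 8)
  seg 7: right by d11 = 21 → (-75/4, 8)
  seg 8: right by d8 = 599/6 → (973/12, 8)

d5 = 20
d6 = 47/4
d7 = 35
d8 = 599/6
d9 = 50
d10 = 35
d11 = 21
endpoint = (973/12, 8)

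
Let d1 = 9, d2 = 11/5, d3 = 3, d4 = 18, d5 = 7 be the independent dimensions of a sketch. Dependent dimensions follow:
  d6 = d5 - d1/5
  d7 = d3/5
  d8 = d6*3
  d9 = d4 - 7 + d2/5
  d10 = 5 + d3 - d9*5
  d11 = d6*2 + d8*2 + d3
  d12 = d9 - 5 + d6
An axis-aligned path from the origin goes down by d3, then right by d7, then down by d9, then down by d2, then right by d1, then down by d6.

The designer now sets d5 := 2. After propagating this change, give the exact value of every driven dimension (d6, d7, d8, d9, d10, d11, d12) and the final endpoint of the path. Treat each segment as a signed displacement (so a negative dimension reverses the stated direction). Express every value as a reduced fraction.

d6 = 1/5
d7 = 3/5
d8 = 3/5
d9 = 286/25
d10 = -246/5
d11 = 23/5
d12 = 166/25
endpoint = (48/5, -421/25)

Apply edit: d5 := 2
  d6 = d5 - d1/5 = 1/5
  d7 = d3/5 = 3/5
  d8 = d6*3 = 3/5
  d9 = d4 - 7 + d2/5 = 286/25
  d10 = 5 + d3 - d9*5 = -246/5
  d11 = d6*2 + d8*2 + d3 = 23/5
  d12 = d9 - 5 + d6 = 166/25
Walk from origin (0, 0):
  seg 1: down by d3 = 3 → (0, -3)
  seg 2: right by d7 = 3/5 → (3/5, -3)
  seg 3: down by d9 = 286/25 → (3/5, -361/25)
  seg 4: down by d2 = 11/5 → (3/5, -416/25)
  seg 5: right by d1 = 9 → (48/5, -416/25)
  seg 6: down by d6 = 1/5 → (48/5, -421/25)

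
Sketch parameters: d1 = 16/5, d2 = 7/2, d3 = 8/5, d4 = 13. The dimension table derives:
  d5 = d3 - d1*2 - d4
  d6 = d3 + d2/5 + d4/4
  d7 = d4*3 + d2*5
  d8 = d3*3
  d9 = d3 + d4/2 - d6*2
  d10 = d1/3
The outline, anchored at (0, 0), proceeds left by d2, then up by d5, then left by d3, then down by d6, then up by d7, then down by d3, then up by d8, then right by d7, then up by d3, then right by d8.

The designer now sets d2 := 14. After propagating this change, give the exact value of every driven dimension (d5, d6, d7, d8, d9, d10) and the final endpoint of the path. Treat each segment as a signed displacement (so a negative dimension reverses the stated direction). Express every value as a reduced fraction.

Apply edit: d2 := 14
  d5 = d3 - d1*2 - d4 = -89/5
  d6 = d3 + d2/5 + d4/4 = 153/20
  d7 = d4*3 + d2*5 = 109
  d8 = d3*3 = 24/5
  d9 = d3 + d4/2 - d6*2 = -36/5
  d10 = d1/3 = 16/15
Walk from origin (0, 0):
  seg 1: left by d2 = 14 → (-14, 0)
  seg 2: up by d5 = -89/5 → (-14, -89/5)
  seg 3: left by d3 = 8/5 → (-78/5, -89/5)
  seg 4: down by d6 = 153/20 → (-78/5, -509/20)
  seg 5: up by d7 = 109 → (-78/5, 1671/20)
  seg 6: down by d3 = 8/5 → (-78/5, 1639/20)
  seg 7: up by d8 = 24/5 → (-78/5, 347/4)
  seg 8: right by d7 = 109 → (467/5, 347/4)
  seg 9: up by d3 = 8/5 → (467/5, 1767/20)
  seg 10: right by d8 = 24/5 → (491/5, 1767/20)

d5 = -89/5
d6 = 153/20
d7 = 109
d8 = 24/5
d9 = -36/5
d10 = 16/15
endpoint = (491/5, 1767/20)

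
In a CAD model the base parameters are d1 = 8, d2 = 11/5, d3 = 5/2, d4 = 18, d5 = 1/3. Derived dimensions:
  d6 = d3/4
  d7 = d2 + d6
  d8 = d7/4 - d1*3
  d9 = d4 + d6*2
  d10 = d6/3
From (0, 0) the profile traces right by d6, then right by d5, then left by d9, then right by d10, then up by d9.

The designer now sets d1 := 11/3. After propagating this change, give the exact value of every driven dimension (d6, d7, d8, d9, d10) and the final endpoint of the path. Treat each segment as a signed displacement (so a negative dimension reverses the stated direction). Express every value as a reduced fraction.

d6 = 5/8
d7 = 113/40
d8 = -1647/160
d9 = 77/4
d10 = 5/24
endpoint = (-217/12, 77/4)

Apply edit: d1 := 11/3
  d6 = d3/4 = 5/8
  d7 = d2 + d6 = 113/40
  d8 = d7/4 - d1*3 = -1647/160
  d9 = d4 + d6*2 = 77/4
  d10 = d6/3 = 5/24
Walk from origin (0, 0):
  seg 1: right by d6 = 5/8 → (5/8, 0)
  seg 2: right by d5 = 1/3 → (23/24, 0)
  seg 3: left by d9 = 77/4 → (-439/24, 0)
  seg 4: right by d10 = 5/24 → (-217/12, 0)
  seg 5: up by d9 = 77/4 → (-217/12, 77/4)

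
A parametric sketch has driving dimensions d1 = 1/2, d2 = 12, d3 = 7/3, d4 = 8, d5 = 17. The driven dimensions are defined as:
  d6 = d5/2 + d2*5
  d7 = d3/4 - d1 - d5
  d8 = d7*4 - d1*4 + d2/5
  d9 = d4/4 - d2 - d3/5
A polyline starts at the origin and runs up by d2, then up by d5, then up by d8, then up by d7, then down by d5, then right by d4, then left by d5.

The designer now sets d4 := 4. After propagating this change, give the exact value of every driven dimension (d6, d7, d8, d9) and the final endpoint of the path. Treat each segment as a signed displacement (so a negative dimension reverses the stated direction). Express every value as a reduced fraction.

d6 = 137/2
d7 = -203/12
d8 = -1009/15
d9 = -172/15
endpoint = (-13, -4331/60)

Apply edit: d4 := 4
  d6 = d5/2 + d2*5 = 137/2
  d7 = d3/4 - d1 - d5 = -203/12
  d8 = d7*4 - d1*4 + d2/5 = -1009/15
  d9 = d4/4 - d2 - d3/5 = -172/15
Walk from origin (0, 0):
  seg 1: up by d2 = 12 → (0, 12)
  seg 2: up by d5 = 17 → (0, 29)
  seg 3: up by d8 = -1009/15 → (0, -574/15)
  seg 4: up by d7 = -203/12 → (0, -3311/60)
  seg 5: down by d5 = 17 → (0, -4331/60)
  seg 6: right by d4 = 4 → (4, -4331/60)
  seg 7: left by d5 = 17 → (-13, -4331/60)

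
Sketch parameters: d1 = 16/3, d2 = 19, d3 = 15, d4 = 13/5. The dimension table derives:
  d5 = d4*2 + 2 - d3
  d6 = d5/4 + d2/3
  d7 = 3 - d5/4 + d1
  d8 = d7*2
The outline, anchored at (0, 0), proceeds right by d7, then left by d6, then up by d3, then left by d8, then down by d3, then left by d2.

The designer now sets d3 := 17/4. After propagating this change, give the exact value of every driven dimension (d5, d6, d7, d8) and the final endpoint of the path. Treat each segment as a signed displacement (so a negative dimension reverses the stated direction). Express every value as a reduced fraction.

Apply edit: d3 := 17/4
  d5 = d4*2 + 2 - d3 = 59/20
  d6 = d5/4 + d2/3 = 1697/240
  d7 = 3 - d5/4 + d1 = 1823/240
  d8 = d7*2 = 1823/120
Walk from origin (0, 0):
  seg 1: right by d7 = 1823/240 → (1823/240, 0)
  seg 2: left by d6 = 1697/240 → (21/40, 0)
  seg 3: up by d3 = 17/4 → (21/40, 17/4)
  seg 4: left by d8 = 1823/120 → (-44/3, 17/4)
  seg 5: down by d3 = 17/4 → (-44/3, 0)
  seg 6: left by d2 = 19 → (-101/3, 0)

d5 = 59/20
d6 = 1697/240
d7 = 1823/240
d8 = 1823/120
endpoint = (-101/3, 0)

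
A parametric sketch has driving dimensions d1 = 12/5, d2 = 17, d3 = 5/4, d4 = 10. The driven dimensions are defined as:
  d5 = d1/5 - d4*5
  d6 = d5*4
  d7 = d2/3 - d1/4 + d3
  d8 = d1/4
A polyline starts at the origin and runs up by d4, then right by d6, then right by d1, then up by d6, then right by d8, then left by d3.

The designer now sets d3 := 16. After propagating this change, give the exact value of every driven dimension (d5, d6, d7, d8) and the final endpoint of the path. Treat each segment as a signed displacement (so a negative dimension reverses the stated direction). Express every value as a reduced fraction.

Apply edit: d3 := 16
  d5 = d1/5 - d4*5 = -1238/25
  d6 = d5*4 = -4952/25
  d7 = d2/3 - d1/4 + d3 = 316/15
  d8 = d1/4 = 3/5
Walk from origin (0, 0):
  seg 1: up by d4 = 10 → (0, 10)
  seg 2: right by d6 = -4952/25 → (-4952/25, 10)
  seg 3: right by d1 = 12/5 → (-4892/25, 10)
  seg 4: up by d6 = -4952/25 → (-4892/25, -4702/25)
  seg 5: right by d8 = 3/5 → (-4877/25, -4702/25)
  seg 6: left by d3 = 16 → (-5277/25, -4702/25)

d5 = -1238/25
d6 = -4952/25
d7 = 316/15
d8 = 3/5
endpoint = (-5277/25, -4702/25)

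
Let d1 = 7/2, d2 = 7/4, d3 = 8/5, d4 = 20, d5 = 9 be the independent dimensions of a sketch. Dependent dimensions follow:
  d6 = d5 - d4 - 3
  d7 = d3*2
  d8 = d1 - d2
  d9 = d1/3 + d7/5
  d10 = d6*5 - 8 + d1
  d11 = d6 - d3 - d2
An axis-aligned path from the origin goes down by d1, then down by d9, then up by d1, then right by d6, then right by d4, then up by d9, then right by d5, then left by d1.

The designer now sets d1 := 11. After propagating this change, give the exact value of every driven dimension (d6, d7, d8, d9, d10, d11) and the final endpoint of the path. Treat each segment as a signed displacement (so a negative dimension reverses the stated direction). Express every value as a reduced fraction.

d6 = -14
d7 = 16/5
d8 = 37/4
d9 = 323/75
d10 = -67
d11 = -347/20
endpoint = (4, 0)

Apply edit: d1 := 11
  d6 = d5 - d4 - 3 = -14
  d7 = d3*2 = 16/5
  d8 = d1 - d2 = 37/4
  d9 = d1/3 + d7/5 = 323/75
  d10 = d6*5 - 8 + d1 = -67
  d11 = d6 - d3 - d2 = -347/20
Walk from origin (0, 0):
  seg 1: down by d1 = 11 → (0, -11)
  seg 2: down by d9 = 323/75 → (0, -1148/75)
  seg 3: up by d1 = 11 → (0, -323/75)
  seg 4: right by d6 = -14 → (-14, -323/75)
  seg 5: right by d4 = 20 → (6, -323/75)
  seg 6: up by d9 = 323/75 → (6, 0)
  seg 7: right by d5 = 9 → (15, 0)
  seg 8: left by d1 = 11 → (4, 0)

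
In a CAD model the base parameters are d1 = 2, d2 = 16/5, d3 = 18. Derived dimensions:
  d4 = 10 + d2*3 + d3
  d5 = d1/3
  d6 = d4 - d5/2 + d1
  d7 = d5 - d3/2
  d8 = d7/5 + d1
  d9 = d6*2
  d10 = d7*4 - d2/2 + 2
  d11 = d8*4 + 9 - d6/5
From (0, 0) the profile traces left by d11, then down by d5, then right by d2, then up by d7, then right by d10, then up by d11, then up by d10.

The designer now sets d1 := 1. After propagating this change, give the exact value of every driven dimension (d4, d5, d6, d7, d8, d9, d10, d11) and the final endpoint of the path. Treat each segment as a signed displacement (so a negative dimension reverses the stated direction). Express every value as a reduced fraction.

d4 = 188/5
d5 = 1/3
d6 = 1153/30
d7 = -26/3
d8 = -11/15
d9 = 1153/15
d10 = -514/15
d11 = -81/50
endpoint = (-4417/150, -6733/150)

Apply edit: d1 := 1
  d4 = 10 + d2*3 + d3 = 188/5
  d5 = d1/3 = 1/3
  d6 = d4 - d5/2 + d1 = 1153/30
  d7 = d5 - d3/2 = -26/3
  d8 = d7/5 + d1 = -11/15
  d9 = d6*2 = 1153/15
  d10 = d7*4 - d2/2 + 2 = -514/15
  d11 = d8*4 + 9 - d6/5 = -81/50
Walk from origin (0, 0):
  seg 1: left by d11 = -81/50 → (81/50, 0)
  seg 2: down by d5 = 1/3 → (81/50, -1/3)
  seg 3: right by d2 = 16/5 → (241/50, -1/3)
  seg 4: up by d7 = -26/3 → (241/50, -9)
  seg 5: right by d10 = -514/15 → (-4417/150, -9)
  seg 6: up by d11 = -81/50 → (-4417/150, -531/50)
  seg 7: up by d10 = -514/15 → (-4417/150, -6733/150)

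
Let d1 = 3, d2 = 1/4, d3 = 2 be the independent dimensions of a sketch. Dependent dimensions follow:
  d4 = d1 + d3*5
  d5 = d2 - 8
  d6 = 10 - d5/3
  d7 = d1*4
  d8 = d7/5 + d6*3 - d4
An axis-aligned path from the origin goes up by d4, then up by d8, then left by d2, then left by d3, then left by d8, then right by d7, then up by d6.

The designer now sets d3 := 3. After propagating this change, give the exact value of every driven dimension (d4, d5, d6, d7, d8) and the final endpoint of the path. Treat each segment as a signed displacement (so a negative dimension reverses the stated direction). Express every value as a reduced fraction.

Apply edit: d3 := 3
  d4 = d1 + d3*5 = 18
  d5 = d2 - 8 = -31/4
  d6 = 10 - d5/3 = 151/12
  d7 = d1*4 = 12
  d8 = d7/5 + d6*3 - d4 = 443/20
Walk from origin (0, 0):
  seg 1: up by d4 = 18 → (0, 18)
  seg 2: up by d8 = 443/20 → (0, 803/20)
  seg 3: left by d2 = 1/4 → (-1/4, 803/20)
  seg 4: left by d3 = 3 → (-13/4, 803/20)
  seg 5: left by d8 = 443/20 → (-127/5, 803/20)
  seg 6: right by d7 = 12 → (-67/5, 803/20)
  seg 7: up by d6 = 151/12 → (-67/5, 791/15)

d4 = 18
d5 = -31/4
d6 = 151/12
d7 = 12
d8 = 443/20
endpoint = (-67/5, 791/15)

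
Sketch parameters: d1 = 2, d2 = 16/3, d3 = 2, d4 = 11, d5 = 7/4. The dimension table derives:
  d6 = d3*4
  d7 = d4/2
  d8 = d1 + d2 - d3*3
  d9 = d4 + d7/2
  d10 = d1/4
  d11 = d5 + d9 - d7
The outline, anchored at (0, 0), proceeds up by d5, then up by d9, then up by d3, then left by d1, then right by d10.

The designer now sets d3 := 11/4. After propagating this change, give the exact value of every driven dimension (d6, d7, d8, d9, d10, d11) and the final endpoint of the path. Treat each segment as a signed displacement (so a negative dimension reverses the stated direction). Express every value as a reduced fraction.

Apply edit: d3 := 11/4
  d6 = d3*4 = 11
  d7 = d4/2 = 11/2
  d8 = d1 + d2 - d3*3 = -11/12
  d9 = d4 + d7/2 = 55/4
  d10 = d1/4 = 1/2
  d11 = d5 + d9 - d7 = 10
Walk from origin (0, 0):
  seg 1: up by d5 = 7/4 → (0, 7/4)
  seg 2: up by d9 = 55/4 → (0, 31/2)
  seg 3: up by d3 = 11/4 → (0, 73/4)
  seg 4: left by d1 = 2 → (-2, 73/4)
  seg 5: right by d10 = 1/2 → (-3/2, 73/4)

d6 = 11
d7 = 11/2
d8 = -11/12
d9 = 55/4
d10 = 1/2
d11 = 10
endpoint = (-3/2, 73/4)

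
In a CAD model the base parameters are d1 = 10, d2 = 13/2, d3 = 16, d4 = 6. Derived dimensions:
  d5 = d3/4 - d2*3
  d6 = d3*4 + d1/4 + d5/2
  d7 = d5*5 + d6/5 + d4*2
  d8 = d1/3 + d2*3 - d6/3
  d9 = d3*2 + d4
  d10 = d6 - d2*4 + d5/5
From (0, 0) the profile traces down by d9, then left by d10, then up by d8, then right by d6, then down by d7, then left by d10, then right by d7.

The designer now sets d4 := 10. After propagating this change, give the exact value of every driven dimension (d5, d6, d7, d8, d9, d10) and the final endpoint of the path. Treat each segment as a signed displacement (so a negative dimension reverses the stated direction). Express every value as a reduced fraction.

Apply edit: d4 := 10
  d5 = d3/4 - d2*3 = -31/2
  d6 = d3*4 + d1/4 + d5/2 = 235/4
  d7 = d5*5 + d6/5 + d4*2 = -183/4
  d8 = d1/3 + d2*3 - d6/3 = 13/4
  d9 = d3*2 + d4 = 42
  d10 = d6 - d2*4 + d5/5 = 593/20
Walk from origin (0, 0):
  seg 1: down by d9 = 42 → (0, -42)
  seg 2: left by d10 = 593/20 → (-593/20, -42)
  seg 3: up by d8 = 13/4 → (-593/20, -155/4)
  seg 4: right by d6 = 235/4 → (291/10, -155/4)
  seg 5: down by d7 = -183/4 → (291/10, 7)
  seg 6: left by d10 = 593/20 → (-11/20, 7)
  seg 7: right by d7 = -183/4 → (-463/10, 7)

d5 = -31/2
d6 = 235/4
d7 = -183/4
d8 = 13/4
d9 = 42
d10 = 593/20
endpoint = (-463/10, 7)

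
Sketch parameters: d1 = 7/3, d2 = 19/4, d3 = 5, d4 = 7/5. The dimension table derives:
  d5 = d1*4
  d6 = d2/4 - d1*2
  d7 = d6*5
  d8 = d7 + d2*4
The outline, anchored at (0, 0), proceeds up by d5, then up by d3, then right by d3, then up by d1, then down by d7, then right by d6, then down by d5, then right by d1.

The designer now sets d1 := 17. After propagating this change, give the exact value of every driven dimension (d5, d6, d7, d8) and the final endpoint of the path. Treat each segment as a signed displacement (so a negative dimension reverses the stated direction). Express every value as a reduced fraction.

Apply edit: d1 := 17
  d5 = d1*4 = 68
  d6 = d2/4 - d1*2 = -525/16
  d7 = d6*5 = -2625/16
  d8 = d7 + d2*4 = -2321/16
Walk from origin (0, 0):
  seg 1: up by d5 = 68 → (0, 68)
  seg 2: up by d3 = 5 → (0, 73)
  seg 3: right by d3 = 5 → (5, 73)
  seg 4: up by d1 = 17 → (5, 90)
  seg 5: down by d7 = -2625/16 → (5, 4065/16)
  seg 6: right by d6 = -525/16 → (-445/16, 4065/16)
  seg 7: down by d5 = 68 → (-445/16, 2977/16)
  seg 8: right by d1 = 17 → (-173/16, 2977/16)

d5 = 68
d6 = -525/16
d7 = -2625/16
d8 = -2321/16
endpoint = (-173/16, 2977/16)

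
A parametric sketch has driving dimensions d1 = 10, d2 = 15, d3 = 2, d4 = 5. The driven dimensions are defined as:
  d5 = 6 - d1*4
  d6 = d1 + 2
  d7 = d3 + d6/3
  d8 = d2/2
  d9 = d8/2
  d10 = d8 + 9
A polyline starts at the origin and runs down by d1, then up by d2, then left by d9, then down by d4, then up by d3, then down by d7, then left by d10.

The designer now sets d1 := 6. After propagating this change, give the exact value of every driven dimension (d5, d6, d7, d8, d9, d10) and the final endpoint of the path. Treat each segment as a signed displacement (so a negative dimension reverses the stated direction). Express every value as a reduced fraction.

d5 = -18
d6 = 8
d7 = 14/3
d8 = 15/2
d9 = 15/4
d10 = 33/2
endpoint = (-81/4, 4/3)

Apply edit: d1 := 6
  d5 = 6 - d1*4 = -18
  d6 = d1 + 2 = 8
  d7 = d3 + d6/3 = 14/3
  d8 = d2/2 = 15/2
  d9 = d8/2 = 15/4
  d10 = d8 + 9 = 33/2
Walk from origin (0, 0):
  seg 1: down by d1 = 6 → (0, -6)
  seg 2: up by d2 = 15 → (0, 9)
  seg 3: left by d9 = 15/4 → (-15/4, 9)
  seg 4: down by d4 = 5 → (-15/4, 4)
  seg 5: up by d3 = 2 → (-15/4, 6)
  seg 6: down by d7 = 14/3 → (-15/4, 4/3)
  seg 7: left by d10 = 33/2 → (-81/4, 4/3)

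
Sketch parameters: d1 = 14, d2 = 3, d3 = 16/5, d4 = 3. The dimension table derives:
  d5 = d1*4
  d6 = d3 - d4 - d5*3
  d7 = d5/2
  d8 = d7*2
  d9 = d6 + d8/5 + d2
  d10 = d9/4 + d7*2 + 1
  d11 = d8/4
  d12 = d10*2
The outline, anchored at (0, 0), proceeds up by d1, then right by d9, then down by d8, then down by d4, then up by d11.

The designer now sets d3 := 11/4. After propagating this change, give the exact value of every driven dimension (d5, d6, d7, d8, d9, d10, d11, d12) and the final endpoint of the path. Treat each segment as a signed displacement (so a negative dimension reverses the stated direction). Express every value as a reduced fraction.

d5 = 56
d6 = -673/4
d7 = 28
d8 = 56
d9 = -3081/20
d10 = 1479/80
d11 = 14
d12 = 1479/40
endpoint = (-3081/20, -31)

Apply edit: d3 := 11/4
  d5 = d1*4 = 56
  d6 = d3 - d4 - d5*3 = -673/4
  d7 = d5/2 = 28
  d8 = d7*2 = 56
  d9 = d6 + d8/5 + d2 = -3081/20
  d10 = d9/4 + d7*2 + 1 = 1479/80
  d11 = d8/4 = 14
  d12 = d10*2 = 1479/40
Walk from origin (0, 0):
  seg 1: up by d1 = 14 → (0, 14)
  seg 2: right by d9 = -3081/20 → (-3081/20, 14)
  seg 3: down by d8 = 56 → (-3081/20, -42)
  seg 4: down by d4 = 3 → (-3081/20, -45)
  seg 5: up by d11 = 14 → (-3081/20, -31)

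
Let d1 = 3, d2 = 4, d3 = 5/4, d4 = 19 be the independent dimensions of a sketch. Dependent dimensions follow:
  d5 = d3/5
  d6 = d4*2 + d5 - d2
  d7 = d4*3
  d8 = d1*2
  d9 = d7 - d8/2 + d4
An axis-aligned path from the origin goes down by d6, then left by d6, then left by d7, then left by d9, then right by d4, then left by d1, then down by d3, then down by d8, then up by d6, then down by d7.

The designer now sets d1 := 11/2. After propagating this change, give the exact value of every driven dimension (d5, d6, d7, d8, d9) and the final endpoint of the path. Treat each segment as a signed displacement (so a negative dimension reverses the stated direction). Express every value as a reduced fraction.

d5 = 1/4
d6 = 137/4
d7 = 57
d8 = 11
d9 = 141/2
endpoint = (-593/4, -277/4)

Apply edit: d1 := 11/2
  d5 = d3/5 = 1/4
  d6 = d4*2 + d5 - d2 = 137/4
  d7 = d4*3 = 57
  d8 = d1*2 = 11
  d9 = d7 - d8/2 + d4 = 141/2
Walk from origin (0, 0):
  seg 1: down by d6 = 137/4 → (0, -137/4)
  seg 2: left by d6 = 137/4 → (-137/4, -137/4)
  seg 3: left by d7 = 57 → (-365/4, -137/4)
  seg 4: left by d9 = 141/2 → (-647/4, -137/4)
  seg 5: right by d4 = 19 → (-571/4, -137/4)
  seg 6: left by d1 = 11/2 → (-593/4, -137/4)
  seg 7: down by d3 = 5/4 → (-593/4, -71/2)
  seg 8: down by d8 = 11 → (-593/4, -93/2)
  seg 9: up by d6 = 137/4 → (-593/4, -49/4)
  seg 10: down by d7 = 57 → (-593/4, -277/4)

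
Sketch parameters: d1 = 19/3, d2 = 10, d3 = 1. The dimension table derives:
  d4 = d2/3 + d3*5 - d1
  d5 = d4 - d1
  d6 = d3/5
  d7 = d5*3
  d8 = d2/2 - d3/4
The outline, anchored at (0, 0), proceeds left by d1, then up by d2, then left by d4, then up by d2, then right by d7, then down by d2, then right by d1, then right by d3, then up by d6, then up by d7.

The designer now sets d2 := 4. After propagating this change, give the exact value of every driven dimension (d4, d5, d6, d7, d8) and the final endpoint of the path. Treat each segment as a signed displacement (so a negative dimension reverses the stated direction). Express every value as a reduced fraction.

d4 = 0
d5 = -19/3
d6 = 1/5
d7 = -19
d8 = 7/4
endpoint = (-18, -74/5)

Apply edit: d2 := 4
  d4 = d2/3 + d3*5 - d1 = 0
  d5 = d4 - d1 = -19/3
  d6 = d3/5 = 1/5
  d7 = d5*3 = -19
  d8 = d2/2 - d3/4 = 7/4
Walk from origin (0, 0):
  seg 1: left by d1 = 19/3 → (-19/3, 0)
  seg 2: up by d2 = 4 → (-19/3, 4)
  seg 3: left by d4 = 0 → (-19/3, 4)
  seg 4: up by d2 = 4 → (-19/3, 8)
  seg 5: right by d7 = -19 → (-76/3, 8)
  seg 6: down by d2 = 4 → (-76/3, 4)
  seg 7: right by d1 = 19/3 → (-19, 4)
  seg 8: right by d3 = 1 → (-18, 4)
  seg 9: up by d6 = 1/5 → (-18, 21/5)
  seg 10: up by d7 = -19 → (-18, -74/5)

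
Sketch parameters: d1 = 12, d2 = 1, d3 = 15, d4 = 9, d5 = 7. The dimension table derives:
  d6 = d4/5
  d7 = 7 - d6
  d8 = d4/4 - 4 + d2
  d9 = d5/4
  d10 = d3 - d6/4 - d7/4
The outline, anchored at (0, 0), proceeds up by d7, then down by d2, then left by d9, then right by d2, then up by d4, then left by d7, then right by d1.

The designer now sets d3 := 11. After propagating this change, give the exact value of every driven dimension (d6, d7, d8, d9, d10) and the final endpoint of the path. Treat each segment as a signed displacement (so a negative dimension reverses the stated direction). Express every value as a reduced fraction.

Apply edit: d3 := 11
  d6 = d4/5 = 9/5
  d7 = 7 - d6 = 26/5
  d8 = d4/4 - 4 + d2 = -3/4
  d9 = d5/4 = 7/4
  d10 = d3 - d6/4 - d7/4 = 37/4
Walk from origin (0, 0):
  seg 1: up by d7 = 26/5 → (0, 26/5)
  seg 2: down by d2 = 1 → (0, 21/5)
  seg 3: left by d9 = 7/4 → (-7/4, 21/5)
  seg 4: right by d2 = 1 → (-3/4, 21/5)
  seg 5: up by d4 = 9 → (-3/4, 66/5)
  seg 6: left by d7 = 26/5 → (-119/20, 66/5)
  seg 7: right by d1 = 12 → (121/20, 66/5)

d6 = 9/5
d7 = 26/5
d8 = -3/4
d9 = 7/4
d10 = 37/4
endpoint = (121/20, 66/5)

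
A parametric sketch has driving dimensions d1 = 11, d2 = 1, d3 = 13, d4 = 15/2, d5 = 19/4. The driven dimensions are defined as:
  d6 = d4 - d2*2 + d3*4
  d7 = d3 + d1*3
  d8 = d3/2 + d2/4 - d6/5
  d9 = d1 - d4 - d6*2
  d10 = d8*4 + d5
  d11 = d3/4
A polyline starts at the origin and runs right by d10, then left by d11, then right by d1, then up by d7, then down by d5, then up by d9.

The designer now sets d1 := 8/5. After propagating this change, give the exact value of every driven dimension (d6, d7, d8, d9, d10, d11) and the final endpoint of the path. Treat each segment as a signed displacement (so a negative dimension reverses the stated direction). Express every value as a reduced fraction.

d6 = 115/2
d7 = 89/5
d8 = -19/4
d9 = -1209/10
d10 = -57/4
d11 = 13/4
endpoint = (-159/10, -2157/20)

Apply edit: d1 := 8/5
  d6 = d4 - d2*2 + d3*4 = 115/2
  d7 = d3 + d1*3 = 89/5
  d8 = d3/2 + d2/4 - d6/5 = -19/4
  d9 = d1 - d4 - d6*2 = -1209/10
  d10 = d8*4 + d5 = -57/4
  d11 = d3/4 = 13/4
Walk from origin (0, 0):
  seg 1: right by d10 = -57/4 → (-57/4, 0)
  seg 2: left by d11 = 13/4 → (-35/2, 0)
  seg 3: right by d1 = 8/5 → (-159/10, 0)
  seg 4: up by d7 = 89/5 → (-159/10, 89/5)
  seg 5: down by d5 = 19/4 → (-159/10, 261/20)
  seg 6: up by d9 = -1209/10 → (-159/10, -2157/20)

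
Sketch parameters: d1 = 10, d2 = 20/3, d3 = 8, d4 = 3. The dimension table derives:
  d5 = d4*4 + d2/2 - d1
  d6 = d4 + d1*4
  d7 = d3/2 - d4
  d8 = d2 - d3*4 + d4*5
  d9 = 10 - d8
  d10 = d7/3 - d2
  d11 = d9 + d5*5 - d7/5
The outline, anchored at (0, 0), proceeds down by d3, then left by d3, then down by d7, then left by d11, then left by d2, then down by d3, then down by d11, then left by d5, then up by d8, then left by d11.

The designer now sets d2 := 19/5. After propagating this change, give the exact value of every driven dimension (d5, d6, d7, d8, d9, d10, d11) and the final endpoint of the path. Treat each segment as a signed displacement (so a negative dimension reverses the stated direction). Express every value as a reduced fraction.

Apply edit: d2 := 19/5
  d5 = d4*4 + d2/2 - d1 = 39/10
  d6 = d4 + d1*4 = 43
  d7 = d3/2 - d4 = 1
  d8 = d2 - d3*4 + d4*5 = -66/5
  d9 = 10 - d8 = 116/5
  d10 = d7/3 - d2 = -52/15
  d11 = d9 + d5*5 - d7/5 = 85/2
Walk from origin (0, 0):
  seg 1: down by d3 = 8 → (0, -8)
  seg 2: left by d3 = 8 → (-8, -8)
  seg 3: down by d7 = 1 → (-8, -9)
  seg 4: left by d11 = 85/2 → (-101/2, -9)
  seg 5: left by d2 = 19/5 → (-543/10, -9)
  seg 6: down by d3 = 8 → (-543/10, -17)
  seg 7: down by d11 = 85/2 → (-543/10, -119/2)
  seg 8: left by d5 = 39/10 → (-291/5, -119/2)
  seg 9: up by d8 = -66/5 → (-291/5, -727/10)
  seg 10: left by d11 = 85/2 → (-1007/10, -727/10)

d5 = 39/10
d6 = 43
d7 = 1
d8 = -66/5
d9 = 116/5
d10 = -52/15
d11 = 85/2
endpoint = (-1007/10, -727/10)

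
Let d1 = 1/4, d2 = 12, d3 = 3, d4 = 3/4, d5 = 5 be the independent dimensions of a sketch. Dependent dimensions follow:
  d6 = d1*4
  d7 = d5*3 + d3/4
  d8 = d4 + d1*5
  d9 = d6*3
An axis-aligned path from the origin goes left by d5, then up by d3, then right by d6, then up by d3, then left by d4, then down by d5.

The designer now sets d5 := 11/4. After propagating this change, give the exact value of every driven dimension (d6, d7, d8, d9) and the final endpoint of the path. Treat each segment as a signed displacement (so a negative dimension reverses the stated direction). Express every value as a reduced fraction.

Apply edit: d5 := 11/4
  d6 = d1*4 = 1
  d7 = d5*3 + d3/4 = 9
  d8 = d4 + d1*5 = 2
  d9 = d6*3 = 3
Walk from origin (0, 0):
  seg 1: left by d5 = 11/4 → (-11/4, 0)
  seg 2: up by d3 = 3 → (-11/4, 3)
  seg 3: right by d6 = 1 → (-7/4, 3)
  seg 4: up by d3 = 3 → (-7/4, 6)
  seg 5: left by d4 = 3/4 → (-5/2, 6)
  seg 6: down by d5 = 11/4 → (-5/2, 13/4)

d6 = 1
d7 = 9
d8 = 2
d9 = 3
endpoint = (-5/2, 13/4)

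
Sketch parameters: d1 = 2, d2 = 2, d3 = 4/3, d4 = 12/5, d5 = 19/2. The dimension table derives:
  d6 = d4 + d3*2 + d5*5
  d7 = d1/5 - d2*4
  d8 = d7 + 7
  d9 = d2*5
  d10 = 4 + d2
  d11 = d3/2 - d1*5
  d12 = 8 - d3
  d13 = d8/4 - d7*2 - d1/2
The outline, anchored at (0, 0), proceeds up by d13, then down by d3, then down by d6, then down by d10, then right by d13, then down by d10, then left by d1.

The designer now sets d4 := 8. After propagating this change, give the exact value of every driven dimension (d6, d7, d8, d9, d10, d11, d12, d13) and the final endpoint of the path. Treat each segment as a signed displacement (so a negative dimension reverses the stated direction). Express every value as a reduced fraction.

Apply edit: d4 := 8
  d6 = d4 + d3*2 + d5*5 = 349/6
  d7 = d1/5 - d2*4 = -38/5
  d8 = d7 + 7 = -3/5
  d9 = d2*5 = 10
  d10 = 4 + d2 = 6
  d11 = d3/2 - d1*5 = -28/3
  d12 = 8 - d3 = 20/3
  d13 = d8/4 - d7*2 - d1/2 = 281/20
Walk from origin (0, 0):
  seg 1: up by d13 = 281/20 → (0, 281/20)
  seg 2: down by d3 = 4/3 → (0, 763/60)
  seg 3: down by d6 = 349/6 → (0, -909/20)
  seg 4: down by d10 = 6 → (0, -1029/20)
  seg 5: right by d13 = 281/20 → (281/20, -1029/20)
  seg 6: down by d10 = 6 → (281/20, -1149/20)
  seg 7: left by d1 = 2 → (241/20, -1149/20)

d6 = 349/6
d7 = -38/5
d8 = -3/5
d9 = 10
d10 = 6
d11 = -28/3
d12 = 20/3
d13 = 281/20
endpoint = (241/20, -1149/20)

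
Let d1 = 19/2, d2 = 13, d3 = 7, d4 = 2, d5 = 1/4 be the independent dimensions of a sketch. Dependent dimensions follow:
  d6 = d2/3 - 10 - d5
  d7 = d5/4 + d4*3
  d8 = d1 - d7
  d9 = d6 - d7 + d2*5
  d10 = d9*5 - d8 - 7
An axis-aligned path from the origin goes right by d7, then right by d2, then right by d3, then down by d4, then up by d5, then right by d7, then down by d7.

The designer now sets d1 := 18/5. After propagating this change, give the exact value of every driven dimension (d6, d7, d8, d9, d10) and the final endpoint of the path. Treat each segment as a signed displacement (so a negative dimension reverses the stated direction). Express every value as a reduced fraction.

d6 = -71/12
d7 = 97/16
d8 = -197/80
d9 = 2545/48
d10 = 7817/30
endpoint = (257/8, -125/16)

Apply edit: d1 := 18/5
  d6 = d2/3 - 10 - d5 = -71/12
  d7 = d5/4 + d4*3 = 97/16
  d8 = d1 - d7 = -197/80
  d9 = d6 - d7 + d2*5 = 2545/48
  d10 = d9*5 - d8 - 7 = 7817/30
Walk from origin (0, 0):
  seg 1: right by d7 = 97/16 → (97/16, 0)
  seg 2: right by d2 = 13 → (305/16, 0)
  seg 3: right by d3 = 7 → (417/16, 0)
  seg 4: down by d4 = 2 → (417/16, -2)
  seg 5: up by d5 = 1/4 → (417/16, -7/4)
  seg 6: right by d7 = 97/16 → (257/8, -7/4)
  seg 7: down by d7 = 97/16 → (257/8, -125/16)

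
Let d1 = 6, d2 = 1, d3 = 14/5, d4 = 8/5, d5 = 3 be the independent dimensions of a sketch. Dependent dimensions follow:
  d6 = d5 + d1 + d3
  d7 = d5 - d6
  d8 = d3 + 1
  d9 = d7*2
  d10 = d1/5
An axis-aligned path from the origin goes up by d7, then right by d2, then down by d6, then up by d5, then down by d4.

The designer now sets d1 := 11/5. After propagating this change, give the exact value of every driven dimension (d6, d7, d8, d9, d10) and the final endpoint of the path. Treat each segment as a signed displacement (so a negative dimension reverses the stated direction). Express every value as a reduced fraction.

Apply edit: d1 := 11/5
  d6 = d5 + d1 + d3 = 8
  d7 = d5 - d6 = -5
  d8 = d3 + 1 = 19/5
  d9 = d7*2 = -10
  d10 = d1/5 = 11/25
Walk from origin (0, 0):
  seg 1: up by d7 = -5 → (0, -5)
  seg 2: right by d2 = 1 → (1, -5)
  seg 3: down by d6 = 8 → (1, -13)
  seg 4: up by d5 = 3 → (1, -10)
  seg 5: down by d4 = 8/5 → (1, -58/5)

d6 = 8
d7 = -5
d8 = 19/5
d9 = -10
d10 = 11/25
endpoint = (1, -58/5)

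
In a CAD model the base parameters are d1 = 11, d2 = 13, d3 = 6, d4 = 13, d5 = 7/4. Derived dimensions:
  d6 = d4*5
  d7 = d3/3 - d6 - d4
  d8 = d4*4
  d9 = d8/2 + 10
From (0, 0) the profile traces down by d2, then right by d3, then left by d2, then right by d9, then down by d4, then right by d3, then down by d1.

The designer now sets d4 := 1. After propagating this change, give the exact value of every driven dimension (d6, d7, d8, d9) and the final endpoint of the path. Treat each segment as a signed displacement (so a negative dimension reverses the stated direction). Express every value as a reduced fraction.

Apply edit: d4 := 1
  d6 = d4*5 = 5
  d7 = d3/3 - d6 - d4 = -4
  d8 = d4*4 = 4
  d9 = d8/2 + 10 = 12
Walk from origin (0, 0):
  seg 1: down by d2 = 13 → (0, -13)
  seg 2: right by d3 = 6 → (6, -13)
  seg 3: left by d2 = 13 → (-7, -13)
  seg 4: right by d9 = 12 → (5, -13)
  seg 5: down by d4 = 1 → (5, -14)
  seg 6: right by d3 = 6 → (11, -14)
  seg 7: down by d1 = 11 → (11, -25)

d6 = 5
d7 = -4
d8 = 4
d9 = 12
endpoint = (11, -25)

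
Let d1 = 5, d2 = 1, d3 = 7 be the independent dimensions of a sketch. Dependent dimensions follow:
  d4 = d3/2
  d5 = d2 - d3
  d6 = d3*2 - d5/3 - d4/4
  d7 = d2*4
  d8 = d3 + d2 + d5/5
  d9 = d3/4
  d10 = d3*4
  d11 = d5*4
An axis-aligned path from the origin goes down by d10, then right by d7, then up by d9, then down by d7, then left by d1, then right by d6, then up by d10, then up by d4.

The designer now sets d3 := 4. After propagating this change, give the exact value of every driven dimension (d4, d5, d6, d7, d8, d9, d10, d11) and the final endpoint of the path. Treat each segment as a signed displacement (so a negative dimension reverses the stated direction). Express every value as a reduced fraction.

Apply edit: d3 := 4
  d4 = d3/2 = 2
  d5 = d2 - d3 = -3
  d6 = d3*2 - d5/3 - d4/4 = 17/2
  d7 = d2*4 = 4
  d8 = d3 + d2 + d5/5 = 22/5
  d9 = d3/4 = 1
  d10 = d3*4 = 16
  d11 = d5*4 = -12
Walk from origin (0, 0):
  seg 1: down by d10 = 16 → (0, -16)
  seg 2: right by d7 = 4 → (4, -16)
  seg 3: up by d9 = 1 → (4, -15)
  seg 4: down by d7 = 4 → (4, -19)
  seg 5: left by d1 = 5 → (-1, -19)
  seg 6: right by d6 = 17/2 → (15/2, -19)
  seg 7: up by d10 = 16 → (15/2, -3)
  seg 8: up by d4 = 2 → (15/2, -1)

d4 = 2
d5 = -3
d6 = 17/2
d7 = 4
d8 = 22/5
d9 = 1
d10 = 16
d11 = -12
endpoint = (15/2, -1)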